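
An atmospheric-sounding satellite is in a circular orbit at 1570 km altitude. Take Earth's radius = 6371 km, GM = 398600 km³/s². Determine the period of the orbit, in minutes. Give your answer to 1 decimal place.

Semi-major axis a = 6371 + 1570 = 7941 km. Period T = 2π√(a³/μ) = 2π√(7941³/398600) = 7042.5 s = 117.37 min.

117.4 min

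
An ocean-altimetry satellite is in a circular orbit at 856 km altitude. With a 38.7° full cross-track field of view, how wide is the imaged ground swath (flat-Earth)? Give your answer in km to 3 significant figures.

Half-angle = 38.7°/2 = 19.35°.
Swath width ≈ 2h·tan(θ/2) = 2 × 856 × tan(19.35°) = 601.2 km.

601 km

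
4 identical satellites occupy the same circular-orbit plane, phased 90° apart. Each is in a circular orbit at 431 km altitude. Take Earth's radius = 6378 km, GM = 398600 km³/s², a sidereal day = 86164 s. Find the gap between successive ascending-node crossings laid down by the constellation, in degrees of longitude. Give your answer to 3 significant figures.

5.84°

Semi-major axis a = 6378 + 431 = 6809 km. Period T = 2π√(a³/μ) = 2π√(6809³/398600) = 5591.6 s = 93.19 min.
Single-satellite node shift = (5591.6/86164) × 360° = 23.36°.
With 4 satellites evenly phased, successive equator crossings are 23.36/4 = 5.841° apart.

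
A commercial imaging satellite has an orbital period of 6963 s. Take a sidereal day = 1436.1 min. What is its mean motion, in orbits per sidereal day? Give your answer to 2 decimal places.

Orbits per sidereal day = 86166 / 6963.0 = 12.375.

12.37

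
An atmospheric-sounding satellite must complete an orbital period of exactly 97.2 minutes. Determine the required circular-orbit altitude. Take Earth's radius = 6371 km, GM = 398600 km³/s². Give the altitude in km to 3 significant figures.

T = 97.2 min = 5832.0 s.
From T = 2π√(a³/μ): a = (μ T²/4π²)^(1/3) = (398600 × 5832.0² / 4π²)^(1/3) = 7003 km.
Altitude h = a − R = 7003 − 6371 = 632 km.

632 km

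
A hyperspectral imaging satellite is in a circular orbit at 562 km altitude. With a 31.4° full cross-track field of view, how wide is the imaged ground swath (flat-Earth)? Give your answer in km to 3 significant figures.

316 km

Half-angle = 31.4°/2 = 15.7°.
Swath width ≈ 2h·tan(θ/2) = 2 × 562 × tan(15.7°) = 315.9 km.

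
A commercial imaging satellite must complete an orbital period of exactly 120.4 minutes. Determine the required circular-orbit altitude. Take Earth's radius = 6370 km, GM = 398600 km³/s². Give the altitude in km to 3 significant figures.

T = 120.4 min = 7224.0 s.
From T = 2π√(a³/μ): a = (μ T²/4π²)^(1/3) = (398600 × 7224.0² / 4π²)^(1/3) = 8077 km.
Altitude h = a − R = 8077 − 6370 = 1707 km.

1710 km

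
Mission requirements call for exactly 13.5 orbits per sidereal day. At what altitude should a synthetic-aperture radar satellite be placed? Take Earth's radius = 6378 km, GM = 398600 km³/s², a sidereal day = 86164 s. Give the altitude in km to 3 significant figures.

Required period T = 86164 / 13.5 = 6382.5 s.
From T = 2π√(a³/μ): a = (μ T²/4π²)^(1/3) = (398600 × 6382.5² / 4π²)^(1/3) = 7437 km.
Altitude h = a − R = 7437 − 6378 = 1059 km.

1060 km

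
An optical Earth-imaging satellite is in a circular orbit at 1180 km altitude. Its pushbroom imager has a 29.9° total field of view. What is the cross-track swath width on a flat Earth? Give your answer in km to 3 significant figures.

Half-angle = 29.9°/2 = 14.95°.
Swath width ≈ 2h·tan(θ/2) = 2 × 1180 × tan(14.95°) = 630.2 km.

630 km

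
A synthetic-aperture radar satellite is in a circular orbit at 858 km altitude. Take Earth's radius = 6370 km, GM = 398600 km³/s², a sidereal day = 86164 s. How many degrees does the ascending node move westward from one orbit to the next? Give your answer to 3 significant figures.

Semi-major axis a = 6370 + 858 = 7228 km. Period T = 2π√(a³/μ) = 2π√(7228³/398600) = 6115.6 s = 101.93 min.
During one orbit Earth rotates (6115.6 / 86164) × 360° = 25.55°.

25.6°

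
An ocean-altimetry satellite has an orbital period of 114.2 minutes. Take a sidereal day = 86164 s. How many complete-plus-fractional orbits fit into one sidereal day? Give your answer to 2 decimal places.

T = 114.2 min = 6852.0 s.
Orbits per sidereal day = 86164 / 6852.0 = 12.575.

12.58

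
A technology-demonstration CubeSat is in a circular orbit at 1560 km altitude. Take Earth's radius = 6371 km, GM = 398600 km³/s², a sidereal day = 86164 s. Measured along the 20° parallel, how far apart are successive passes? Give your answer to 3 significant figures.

3070 km

Semi-major axis a = 6371 + 1560 = 7931 km. Period T = 2π√(a³/μ) = 2π√(7931³/398600) = 7029.2 s = 117.15 min.
Node shift per orbit = (7029.2/86164) × 360° = 29.37°.
Equatorial spacing = 29.37 × 111.2 km/° = 3266 km.
At 20° latitude, spacing = 3266 × cos(20°) = 3069 km.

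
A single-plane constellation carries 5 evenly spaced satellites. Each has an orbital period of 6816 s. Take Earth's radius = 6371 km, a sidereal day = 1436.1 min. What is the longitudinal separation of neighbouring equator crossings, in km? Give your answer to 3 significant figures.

Single-satellite node shift = (6816.0/86166) × 360° = 28.48°.
With 5 satellites evenly phased, successive equator crossings are 28.48/5 = 5.695° apart.
That is 5.695 × 111.2 = 633 km at the equator.

633 km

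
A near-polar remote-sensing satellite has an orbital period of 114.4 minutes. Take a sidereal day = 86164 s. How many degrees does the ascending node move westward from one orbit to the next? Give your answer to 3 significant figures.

28.7°

T = 114.4 min = 6864.0 s.
During one orbit Earth rotates (6864.0 / 86164) × 360° = 28.68°.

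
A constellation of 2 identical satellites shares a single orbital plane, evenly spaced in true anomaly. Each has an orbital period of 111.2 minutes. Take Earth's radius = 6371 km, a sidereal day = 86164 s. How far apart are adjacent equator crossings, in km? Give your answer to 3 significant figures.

1550 km

T = 111.2 min = 6672.0 s.
Single-satellite node shift = (6672.0/86164) × 360° = 27.88°.
With 2 satellites evenly phased, successive equator crossings are 27.88/2 = 13.938° apart.
That is 13.938 × 111.2 = 1550 km at the equator.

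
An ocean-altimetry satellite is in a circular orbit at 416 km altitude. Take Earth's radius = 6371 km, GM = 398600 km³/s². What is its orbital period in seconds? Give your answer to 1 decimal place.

5564.5 seconds

Semi-major axis a = 6371 + 416 = 6787 km. Period T = 2π√(a³/μ) = 2π√(6787³/398600) = 5564.5 s = 92.74 min.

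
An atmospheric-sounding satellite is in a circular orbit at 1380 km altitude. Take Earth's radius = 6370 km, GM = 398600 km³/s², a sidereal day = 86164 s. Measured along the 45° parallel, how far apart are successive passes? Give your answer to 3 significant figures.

Semi-major axis a = 6370 + 1380 = 7750 km. Period T = 2π√(a³/μ) = 2π√(7750³/398600) = 6789.9 s = 113.17 min.
Node shift per orbit = (6789.9/86164) × 360° = 28.37°.
Equatorial spacing = 28.37 × 111.2 km/° = 3154 km.
At 45° latitude, spacing = 3154 × cos(45°) = 2230 km.

2230 km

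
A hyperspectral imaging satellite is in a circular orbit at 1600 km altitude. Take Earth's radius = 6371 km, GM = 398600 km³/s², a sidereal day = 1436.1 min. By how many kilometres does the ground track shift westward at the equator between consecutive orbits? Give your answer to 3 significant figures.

Semi-major axis a = 6371 + 1600 = 7971 km. Period T = 2π√(a³/μ) = 2π√(7971³/398600) = 7082.4 s = 118.04 min.
During one orbit Earth rotates (7082.4 / 86166) × 360° = 29.59°.
At the equator that is 29.59° × (2π·6371/360) km/° = 29.59 × 111.2 = 3290 km.

3290 km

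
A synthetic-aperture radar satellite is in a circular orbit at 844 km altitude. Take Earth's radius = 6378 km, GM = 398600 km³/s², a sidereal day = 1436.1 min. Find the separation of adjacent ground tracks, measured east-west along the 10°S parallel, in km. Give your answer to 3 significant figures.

2800 km

Semi-major axis a = 6378 + 844 = 7222 km. Period T = 2π√(a³/μ) = 2π√(7222³/398600) = 6108.0 s = 101.80 min.
Node shift per orbit = (6108.0/86166) × 360° = 25.52°.
Equatorial spacing = 25.52 × 111.3 km/° = 2841 km.
At 10° latitude, spacing = 2841 × cos(10°) = 2798 km.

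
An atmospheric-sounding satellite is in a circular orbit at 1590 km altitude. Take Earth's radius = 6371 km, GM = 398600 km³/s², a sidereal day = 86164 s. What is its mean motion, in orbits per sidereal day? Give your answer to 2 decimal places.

Semi-major axis a = 6371 + 1590 = 7961 km. Period T = 2π√(a³/μ) = 2π√(7961³/398600) = 7069.1 s = 117.82 min.
Orbits per sidereal day = 86164 / 7069.1 = 12.189.

12.19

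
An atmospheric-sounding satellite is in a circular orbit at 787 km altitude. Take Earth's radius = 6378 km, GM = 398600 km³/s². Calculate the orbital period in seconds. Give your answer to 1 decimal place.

6035.8 seconds

Semi-major axis a = 6378 + 787 = 7165 km. Period T = 2π√(a³/μ) = 2π√(7165³/398600) = 6035.8 s = 100.60 min.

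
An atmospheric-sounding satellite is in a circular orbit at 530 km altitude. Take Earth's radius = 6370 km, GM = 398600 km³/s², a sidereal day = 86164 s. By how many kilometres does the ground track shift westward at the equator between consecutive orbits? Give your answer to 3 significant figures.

Semi-major axis a = 6370 + 530 = 6900 km. Period T = 2π√(a³/μ) = 2π√(6900³/398600) = 5704.1 s = 95.07 min.
During one orbit Earth rotates (5704.1 / 86164) × 360° = 23.83°.
At the equator that is 23.83° × (2π·6370/360) km/° = 23.83 × 111.2 = 2650 km.

2650 km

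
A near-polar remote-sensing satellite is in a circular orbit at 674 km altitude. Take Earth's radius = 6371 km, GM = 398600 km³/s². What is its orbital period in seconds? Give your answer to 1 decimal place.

Semi-major axis a = 6371 + 674 = 7045 km. Period T = 2π√(a³/μ) = 2π√(7045³/398600) = 5884.8 s = 98.08 min.

5884.8 seconds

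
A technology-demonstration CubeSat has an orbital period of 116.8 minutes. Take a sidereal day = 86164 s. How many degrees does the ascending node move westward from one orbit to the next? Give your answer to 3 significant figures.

T = 116.8 min = 7008.0 s.
During one orbit Earth rotates (7008.0 / 86164) × 360° = 29.28°.

29.3°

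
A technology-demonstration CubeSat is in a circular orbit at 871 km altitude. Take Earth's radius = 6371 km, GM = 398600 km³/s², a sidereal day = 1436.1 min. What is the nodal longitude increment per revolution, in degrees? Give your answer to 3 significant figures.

25.6°

Semi-major axis a = 6371 + 871 = 7242 km. Period T = 2π√(a³/μ) = 2π√(7242³/398600) = 6133.4 s = 102.22 min.
During one orbit Earth rotates (6133.4 / 86166) × 360° = 25.63°.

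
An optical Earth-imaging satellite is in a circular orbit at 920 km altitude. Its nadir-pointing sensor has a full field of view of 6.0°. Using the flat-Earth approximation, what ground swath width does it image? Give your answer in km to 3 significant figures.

96.4 km

Half-angle = 6.0°/2 = 3°.
Swath width ≈ 2h·tan(θ/2) = 2 × 920 × tan(3°) = 96.4 km.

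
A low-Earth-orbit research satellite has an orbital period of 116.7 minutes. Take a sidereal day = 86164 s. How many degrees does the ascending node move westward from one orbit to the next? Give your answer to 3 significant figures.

T = 116.7 min = 7002.0 s.
During one orbit Earth rotates (7002.0 / 86164) × 360° = 29.25°.

29.3°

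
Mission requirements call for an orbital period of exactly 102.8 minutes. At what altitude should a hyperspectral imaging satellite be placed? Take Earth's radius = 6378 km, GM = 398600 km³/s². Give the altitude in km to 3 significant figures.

T = 102.8 min = 6168.0 s.
From T = 2π√(a³/μ): a = (μ T²/4π²)^(1/3) = (398600 × 6168.0² / 4π²)^(1/3) = 7269 km.
Altitude h = a − R = 7269 − 6378 = 891 km.

891 km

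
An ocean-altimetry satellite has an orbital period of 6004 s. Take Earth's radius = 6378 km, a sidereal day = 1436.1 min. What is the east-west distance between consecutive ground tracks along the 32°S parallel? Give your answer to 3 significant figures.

Node shift per orbit = (6004.0/86166) × 360° = 25.08°.
Equatorial spacing = 25.08 × 111.3 km/° = 2792 km.
At 32° latitude, spacing = 2792 × cos(32°) = 2368 km.

2370 km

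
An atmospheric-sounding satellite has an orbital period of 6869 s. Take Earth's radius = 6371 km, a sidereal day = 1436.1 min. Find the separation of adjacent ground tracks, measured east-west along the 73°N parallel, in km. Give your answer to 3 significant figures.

Node shift per orbit = (6869.0/86166) × 360° = 28.70°.
Equatorial spacing = 28.70 × 111.2 km/° = 3191 km.
At 73° latitude, spacing = 3191 × cos(73°) = 933 km.

933 km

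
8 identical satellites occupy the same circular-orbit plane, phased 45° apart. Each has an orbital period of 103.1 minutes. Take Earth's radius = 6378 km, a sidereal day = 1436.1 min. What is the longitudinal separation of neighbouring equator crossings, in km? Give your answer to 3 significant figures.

360 km

T = 103.1 min = 6186.0 s.
Single-satellite node shift = (6186.0/86166) × 360° = 25.84°.
With 8 satellites evenly phased, successive equator crossings are 25.84/8 = 3.231° apart.
That is 3.231 × 111.3 = 360 km at the equator.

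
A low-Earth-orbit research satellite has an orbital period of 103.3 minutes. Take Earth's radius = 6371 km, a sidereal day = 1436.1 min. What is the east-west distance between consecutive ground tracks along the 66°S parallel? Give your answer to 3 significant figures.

T = 103.3 min = 6198.0 s.
Node shift per orbit = (6198.0/86166) × 360° = 25.90°.
Equatorial spacing = 25.90 × 111.2 km/° = 2879 km.
At 66° latitude, spacing = 2879 × cos(66°) = 1171 km.

1170 km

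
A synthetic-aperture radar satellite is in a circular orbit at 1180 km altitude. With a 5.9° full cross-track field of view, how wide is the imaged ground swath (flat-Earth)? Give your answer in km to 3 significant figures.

Half-angle = 5.9°/2 = 2.95°.
Swath width ≈ 2h·tan(θ/2) = 2 × 1180 × tan(2.95°) = 121.6 km.

122 km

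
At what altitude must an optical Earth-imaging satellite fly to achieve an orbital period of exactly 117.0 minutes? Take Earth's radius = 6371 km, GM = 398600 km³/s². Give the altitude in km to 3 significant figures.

T = 117.0 min = 7020.0 s.
From T = 2π√(a³/μ): a = (μ T²/4π²)^(1/3) = (398600 × 7020.0² / 4π²)^(1/3) = 7924 km.
Altitude h = a − R = 7924 − 6371 = 1553 km.

1550 km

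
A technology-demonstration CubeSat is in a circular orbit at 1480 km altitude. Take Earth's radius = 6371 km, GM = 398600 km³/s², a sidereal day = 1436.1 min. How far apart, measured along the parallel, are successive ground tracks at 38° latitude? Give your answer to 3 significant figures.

Semi-major axis a = 6371 + 1480 = 7851 km. Period T = 2π√(a³/μ) = 2π√(7851³/398600) = 6923.1 s = 115.38 min.
Node shift per orbit = (6923.1/86166) × 360° = 28.92°.
Equatorial spacing = 28.92 × 111.2 km/° = 3216 km.
At 38° latitude, spacing = 3216 × cos(38°) = 2534 km.

2530 km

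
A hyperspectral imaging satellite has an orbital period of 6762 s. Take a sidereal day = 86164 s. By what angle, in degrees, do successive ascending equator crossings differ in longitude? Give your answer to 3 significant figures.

28.3°

During one orbit Earth rotates (6762.0 / 86164) × 360° = 28.25°.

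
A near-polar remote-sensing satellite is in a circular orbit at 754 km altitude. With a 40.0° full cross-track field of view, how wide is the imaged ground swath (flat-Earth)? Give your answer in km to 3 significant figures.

Half-angle = 40.0°/2 = 20°.
Swath width ≈ 2h·tan(θ/2) = 2 × 754 × tan(20°) = 548.9 km.

549 km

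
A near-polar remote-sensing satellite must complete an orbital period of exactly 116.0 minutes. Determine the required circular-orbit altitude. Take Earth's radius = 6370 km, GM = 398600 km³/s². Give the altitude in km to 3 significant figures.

1510 km

T = 116.0 min = 6960.0 s.
From T = 2π√(a³/μ): a = (μ T²/4π²)^(1/3) = (398600 × 6960.0² / 4π²)^(1/3) = 7879 km.
Altitude h = a − R = 7879 − 6370 = 1509 km.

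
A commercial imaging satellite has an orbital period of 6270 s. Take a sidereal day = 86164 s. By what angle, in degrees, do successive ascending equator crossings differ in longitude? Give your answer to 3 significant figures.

During one orbit Earth rotates (6270.0 / 86164) × 360° = 26.20°.

26.2°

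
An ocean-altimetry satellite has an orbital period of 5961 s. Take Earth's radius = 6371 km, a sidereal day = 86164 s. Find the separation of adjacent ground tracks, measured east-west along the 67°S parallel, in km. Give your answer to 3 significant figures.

Node shift per orbit = (5961.0/86164) × 360° = 24.91°.
Equatorial spacing = 24.91 × 111.2 km/° = 2769 km.
At 67° latitude, spacing = 2769 × cos(67°) = 1082 km.

1080 km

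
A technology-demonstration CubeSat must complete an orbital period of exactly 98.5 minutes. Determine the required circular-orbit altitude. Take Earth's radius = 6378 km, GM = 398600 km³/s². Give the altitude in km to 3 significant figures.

687 km

T = 98.5 min = 5910.0 s.
From T = 2π√(a³/μ): a = (μ T²/4π²)^(1/3) = (398600 × 5910.0² / 4π²)^(1/3) = 7065 km.
Altitude h = a − R = 7065 − 6378 = 687 km.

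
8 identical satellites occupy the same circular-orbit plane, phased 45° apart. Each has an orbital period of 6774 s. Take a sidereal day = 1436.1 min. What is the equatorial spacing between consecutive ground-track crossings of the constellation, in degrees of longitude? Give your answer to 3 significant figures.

3.54°

Single-satellite node shift = (6774.0/86166) × 360° = 28.30°.
With 8 satellites evenly phased, successive equator crossings are 28.30/8 = 3.538° apart.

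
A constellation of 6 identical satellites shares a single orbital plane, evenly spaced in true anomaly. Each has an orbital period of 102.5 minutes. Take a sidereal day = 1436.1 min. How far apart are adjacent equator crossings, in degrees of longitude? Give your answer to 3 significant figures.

4.28°

T = 102.5 min = 6150.0 s.
Single-satellite node shift = (6150.0/86166) × 360° = 25.69°.
With 6 satellites evenly phased, successive equator crossings are 25.69/6 = 4.282° apart.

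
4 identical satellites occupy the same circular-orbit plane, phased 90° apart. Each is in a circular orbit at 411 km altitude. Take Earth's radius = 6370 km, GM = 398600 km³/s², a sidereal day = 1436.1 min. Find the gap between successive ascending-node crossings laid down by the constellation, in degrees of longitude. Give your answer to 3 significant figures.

5.80°

Semi-major axis a = 6370 + 411 = 6781 km. Period T = 2π√(a³/μ) = 2π√(6781³/398600) = 5557.1 s = 92.62 min.
Single-satellite node shift = (5557.1/86166) × 360° = 23.22°.
With 4 satellites evenly phased, successive equator crossings are 23.22/4 = 5.804° apart.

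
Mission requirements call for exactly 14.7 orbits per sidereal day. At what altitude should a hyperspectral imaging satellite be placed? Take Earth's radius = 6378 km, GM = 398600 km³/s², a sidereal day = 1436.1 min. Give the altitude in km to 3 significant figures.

648 km

Required period T = 86166 / 14.7 = 5861.6 s.
From T = 2π√(a³/μ): a = (μ T²/4π²)^(1/3) = (398600 × 5861.6² / 4π²)^(1/3) = 7026 km.
Altitude h = a − R = 7026 − 6378 = 648 km.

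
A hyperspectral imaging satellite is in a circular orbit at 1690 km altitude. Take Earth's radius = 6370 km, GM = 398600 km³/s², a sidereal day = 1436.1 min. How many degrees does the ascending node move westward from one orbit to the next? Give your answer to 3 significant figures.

30.1°

Semi-major axis a = 6370 + 1690 = 8060 km. Period T = 2π√(a³/μ) = 2π√(8060³/398600) = 7201.3 s = 120.02 min.
During one orbit Earth rotates (7201.3 / 86166) × 360° = 30.09°.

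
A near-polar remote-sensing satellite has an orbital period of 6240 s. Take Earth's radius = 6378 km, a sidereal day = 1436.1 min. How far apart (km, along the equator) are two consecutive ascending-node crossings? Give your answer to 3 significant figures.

During one orbit Earth rotates (6240.0 / 86166) × 360° = 26.07°.
At the equator that is 26.07° × (2π·6378/360) km/° = 26.07 × 111.3 = 2902 km.

2900 km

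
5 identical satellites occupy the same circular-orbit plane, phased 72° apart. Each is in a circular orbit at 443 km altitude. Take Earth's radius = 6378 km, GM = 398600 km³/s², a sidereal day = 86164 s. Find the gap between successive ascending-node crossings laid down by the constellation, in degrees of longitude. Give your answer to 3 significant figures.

4.68°

Semi-major axis a = 6378 + 443 = 6821 km. Period T = 2π√(a³/μ) = 2π√(6821³/398600) = 5606.4 s = 93.44 min.
Single-satellite node shift = (5606.4/86164) × 360° = 23.42°.
With 5 satellites evenly phased, successive equator crossings are 23.42/5 = 4.685° apart.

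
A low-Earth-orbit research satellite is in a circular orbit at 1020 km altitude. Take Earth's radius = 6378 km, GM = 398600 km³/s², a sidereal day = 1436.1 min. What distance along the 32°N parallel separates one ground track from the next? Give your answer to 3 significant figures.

2500 km

Semi-major axis a = 6378 + 1020 = 7398 km. Period T = 2π√(a³/μ) = 2π√(7398³/398600) = 6332.6 s = 105.54 min.
Node shift per orbit = (6332.6/86166) × 360° = 26.46°.
Equatorial spacing = 26.46 × 111.3 km/° = 2945 km.
At 32° latitude, spacing = 2945 × cos(32°) = 2498 km.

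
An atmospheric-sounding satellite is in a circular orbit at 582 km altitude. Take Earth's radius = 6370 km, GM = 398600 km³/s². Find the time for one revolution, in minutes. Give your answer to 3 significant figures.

Semi-major axis a = 6370 + 582 = 6952 km. Period T = 2π√(a³/μ) = 2π√(6952³/398600) = 5768.7 s = 96.14 min.

96.1 min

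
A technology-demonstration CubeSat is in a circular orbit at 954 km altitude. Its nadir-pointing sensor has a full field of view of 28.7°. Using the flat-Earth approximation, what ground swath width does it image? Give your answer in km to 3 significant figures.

Half-angle = 28.7°/2 = 14.35°.
Swath width ≈ 2h·tan(θ/2) = 2 × 954 × tan(14.35°) = 488.1 km.

488 km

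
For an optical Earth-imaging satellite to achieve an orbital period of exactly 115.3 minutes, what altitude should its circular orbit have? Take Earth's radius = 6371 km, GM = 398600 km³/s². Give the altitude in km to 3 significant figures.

T = 115.3 min = 6918.0 s.
From T = 2π√(a³/μ): a = (μ T²/4π²)^(1/3) = (398600 × 6918.0² / 4π²)^(1/3) = 7847 km.
Altitude h = a − R = 7847 − 6371 = 1476 km.

1480 km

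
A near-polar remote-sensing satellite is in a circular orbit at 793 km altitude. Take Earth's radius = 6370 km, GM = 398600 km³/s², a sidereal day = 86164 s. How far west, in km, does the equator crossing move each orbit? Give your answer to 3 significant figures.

Semi-major axis a = 6370 + 793 = 7163 km. Period T = 2π√(a³/μ) = 2π√(7163³/398600) = 6033.3 s = 100.55 min.
During one orbit Earth rotates (6033.3 / 86164) × 360° = 25.21°.
At the equator that is 25.21° × (2π·6370/360) km/° = 25.21 × 111.2 = 2803 km.

2800 km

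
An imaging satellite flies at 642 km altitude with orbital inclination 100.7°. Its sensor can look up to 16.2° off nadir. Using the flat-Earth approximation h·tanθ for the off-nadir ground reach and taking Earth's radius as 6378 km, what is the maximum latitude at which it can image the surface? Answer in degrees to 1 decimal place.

Retrograde orbit: the ground track reaches ±(180° − i) = ±(180 − 100.7) = ±79.3°.
Sensor half-swath on the ground ≈ 642·tan(16.2°) = 187 km = 1.68° of latitude.
Maximum observable latitude ≈ 79.3 + 1.68 = 81.0°.

81.0°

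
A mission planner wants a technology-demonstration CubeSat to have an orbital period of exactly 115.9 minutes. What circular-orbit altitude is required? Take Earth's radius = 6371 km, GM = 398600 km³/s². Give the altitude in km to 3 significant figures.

1500 km

T = 115.9 min = 6954.0 s.
From T = 2π√(a³/μ): a = (μ T²/4π²)^(1/3) = (398600 × 6954.0² / 4π²)^(1/3) = 7874 km.
Altitude h = a − R = 7874 − 6371 = 1503 km.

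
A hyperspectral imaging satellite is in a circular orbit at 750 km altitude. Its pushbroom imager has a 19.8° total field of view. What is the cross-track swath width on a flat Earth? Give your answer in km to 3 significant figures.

262 km

Half-angle = 19.8°/2 = 9.9°.
Swath width ≈ 2h·tan(θ/2) = 2 × 750 × tan(9.9°) = 261.8 km.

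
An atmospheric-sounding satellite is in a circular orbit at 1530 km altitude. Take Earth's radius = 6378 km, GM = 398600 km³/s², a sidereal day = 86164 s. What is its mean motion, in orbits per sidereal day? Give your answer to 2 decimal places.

Semi-major axis a = 6378 + 1530 = 7908 km. Period T = 2π√(a³/μ) = 2π√(7908³/398600) = 6998.6 s = 116.64 min.
Orbits per sidereal day = 86164 / 6998.6 = 12.312.

12.31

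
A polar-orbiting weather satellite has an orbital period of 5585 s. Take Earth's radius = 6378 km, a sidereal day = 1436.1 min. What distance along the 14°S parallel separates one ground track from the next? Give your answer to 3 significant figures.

2520 km

Node shift per orbit = (5585.0/86166) × 360° = 23.33°.
Equatorial spacing = 23.33 × 111.3 km/° = 2597 km.
At 14° latitude, spacing = 2597 × cos(14°) = 2520 km.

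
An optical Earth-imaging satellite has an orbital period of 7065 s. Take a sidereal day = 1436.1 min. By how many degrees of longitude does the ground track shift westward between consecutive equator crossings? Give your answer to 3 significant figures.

During one orbit Earth rotates (7065.0 / 86166) × 360° = 29.52°.

29.5°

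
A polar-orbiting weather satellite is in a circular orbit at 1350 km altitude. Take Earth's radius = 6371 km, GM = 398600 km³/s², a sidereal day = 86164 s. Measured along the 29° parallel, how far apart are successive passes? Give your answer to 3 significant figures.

Semi-major axis a = 6371 + 1350 = 7721 km. Period T = 2π√(a³/μ) = 2π√(7721³/398600) = 6751.8 s = 112.53 min.
Node shift per orbit = (6751.8/86164) × 360° = 28.21°.
Equatorial spacing = 28.21 × 111.2 km/° = 3137 km.
At 29° latitude, spacing = 3137 × cos(29°) = 2743 km.

2740 km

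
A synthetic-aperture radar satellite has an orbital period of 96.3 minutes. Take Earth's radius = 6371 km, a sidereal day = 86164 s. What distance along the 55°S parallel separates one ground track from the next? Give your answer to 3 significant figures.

1540 km

T = 96.3 min = 5778.0 s.
Node shift per orbit = (5778.0/86164) × 360° = 24.14°.
Equatorial spacing = 24.14 × 111.2 km/° = 2684 km.
At 55° latitude, spacing = 2684 × cos(55°) = 1540 km.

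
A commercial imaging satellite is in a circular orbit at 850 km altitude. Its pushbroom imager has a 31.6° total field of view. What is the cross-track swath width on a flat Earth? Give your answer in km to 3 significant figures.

Half-angle = 31.6°/2 = 15.8°.
Swath width ≈ 2h·tan(θ/2) = 2 × 850 × tan(15.8°) = 481.1 km.

481 km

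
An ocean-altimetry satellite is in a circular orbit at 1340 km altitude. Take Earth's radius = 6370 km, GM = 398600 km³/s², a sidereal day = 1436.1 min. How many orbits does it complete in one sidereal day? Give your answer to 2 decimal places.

Semi-major axis a = 6370 + 1340 = 7710 km. Period T = 2π√(a³/μ) = 2π√(7710³/398600) = 6737.4 s = 112.29 min.
Orbits per sidereal day = 86166 / 6737.4 = 12.789.

12.79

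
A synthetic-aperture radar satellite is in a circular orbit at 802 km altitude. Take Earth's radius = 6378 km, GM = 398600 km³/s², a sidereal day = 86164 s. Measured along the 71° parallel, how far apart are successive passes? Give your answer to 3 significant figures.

917 km

Semi-major axis a = 6378 + 802 = 7180 km. Period T = 2π√(a³/μ) = 2π√(7180³/398600) = 6054.8 s = 100.91 min.
Node shift per orbit = (6054.8/86164) × 360° = 25.30°.
Equatorial spacing = 25.30 × 111.3 km/° = 2816 km.
At 71° latitude, spacing = 2816 × cos(71°) = 917 km.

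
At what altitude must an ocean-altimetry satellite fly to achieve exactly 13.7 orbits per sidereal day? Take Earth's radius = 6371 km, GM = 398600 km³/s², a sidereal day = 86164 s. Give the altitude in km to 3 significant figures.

Required period T = 86164 / 13.7 = 6289.3 s.
From T = 2π√(a³/μ): a = (μ T²/4π²)^(1/3) = (398600 × 6289.3² / 4π²)^(1/3) = 7364 km.
Altitude h = a − R = 7364 − 6371 = 993 km.

993 km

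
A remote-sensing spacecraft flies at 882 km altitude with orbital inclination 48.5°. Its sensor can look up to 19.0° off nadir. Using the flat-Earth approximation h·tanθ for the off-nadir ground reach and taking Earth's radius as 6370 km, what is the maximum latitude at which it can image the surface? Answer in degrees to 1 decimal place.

For a prograde orbit the ground track reaches latitude ±i = ±48.5°.
Sensor half-swath on the ground ≈ 882·tan(19.0°) = 304 km = 2.73° of latitude.
Maximum observable latitude ≈ 48.5 + 2.73 = 51.2°.

51.2°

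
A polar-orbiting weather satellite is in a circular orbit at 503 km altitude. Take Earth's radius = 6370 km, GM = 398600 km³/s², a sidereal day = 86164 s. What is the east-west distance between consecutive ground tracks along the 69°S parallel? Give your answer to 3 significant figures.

Semi-major axis a = 6370 + 503 = 6873 km. Period T = 2π√(a³/μ) = 2π√(6873³/398600) = 5670.6 s = 94.51 min.
Node shift per orbit = (5670.6/86164) × 360° = 23.69°.
Equatorial spacing = 23.69 × 111.2 km/° = 2634 km.
At 69° latitude, spacing = 2634 × cos(69°) = 944 km.

944 km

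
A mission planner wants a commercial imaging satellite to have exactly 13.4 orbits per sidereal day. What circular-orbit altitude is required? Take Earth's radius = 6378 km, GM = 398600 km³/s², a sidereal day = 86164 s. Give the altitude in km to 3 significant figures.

1100 km

Required period T = 86164 / 13.4 = 6430.1 s.
From T = 2π√(a³/μ): a = (μ T²/4π²)^(1/3) = (398600 × 6430.1² / 4π²)^(1/3) = 7474 km.
Altitude h = a − R = 7474 − 6378 = 1096 km.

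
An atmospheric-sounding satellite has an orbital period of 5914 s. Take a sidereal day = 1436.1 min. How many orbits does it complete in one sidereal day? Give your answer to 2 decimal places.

14.57

Orbits per sidereal day = 86166 / 5914.0 = 14.570.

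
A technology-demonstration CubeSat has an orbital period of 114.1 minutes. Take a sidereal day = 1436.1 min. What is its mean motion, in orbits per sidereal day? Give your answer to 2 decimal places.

12.59

T = 114.1 min = 6846.0 s.
Orbits per sidereal day = 86166 / 6846.0 = 12.586.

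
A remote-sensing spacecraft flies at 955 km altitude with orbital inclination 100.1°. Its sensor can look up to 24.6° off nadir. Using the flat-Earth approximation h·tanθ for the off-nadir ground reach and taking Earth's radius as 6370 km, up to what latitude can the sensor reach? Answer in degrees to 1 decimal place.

83.8°

Retrograde orbit: the ground track reaches ±(180° − i) = ±(180 − 100.1) = ±79.9°.
Sensor half-swath on the ground ≈ 955·tan(24.6°) = 437 km = 3.93° of latitude.
Maximum observable latitude ≈ 79.9 + 3.93 = 83.8°.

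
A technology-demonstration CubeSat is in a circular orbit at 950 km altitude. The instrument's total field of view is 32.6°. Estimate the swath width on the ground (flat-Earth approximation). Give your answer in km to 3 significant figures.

556 km

Half-angle = 32.6°/2 = 16.3°.
Swath width ≈ 2h·tan(θ/2) = 2 × 950 × tan(16.3°) = 555.6 km.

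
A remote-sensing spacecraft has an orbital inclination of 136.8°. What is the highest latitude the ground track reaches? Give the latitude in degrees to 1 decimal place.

43.2°

Retrograde orbit: the ground track reaches ±(180° − i) = ±(180 − 136.8) = ±43.2°.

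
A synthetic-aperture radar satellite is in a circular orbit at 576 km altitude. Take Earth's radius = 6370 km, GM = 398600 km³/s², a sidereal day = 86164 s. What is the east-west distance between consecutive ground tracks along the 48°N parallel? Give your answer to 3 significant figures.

1790 km

Semi-major axis a = 6370 + 576 = 6946 km. Period T = 2π√(a³/μ) = 2π√(6946³/398600) = 5761.2 s = 96.02 min.
Node shift per orbit = (5761.2/86164) × 360° = 24.07°.
Equatorial spacing = 24.07 × 111.2 km/° = 2676 km.
At 48° latitude, spacing = 2676 × cos(48°) = 1791 km.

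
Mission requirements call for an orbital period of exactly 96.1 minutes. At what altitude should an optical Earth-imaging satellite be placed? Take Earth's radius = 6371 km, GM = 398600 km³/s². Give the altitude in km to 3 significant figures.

579 km

T = 96.1 min = 5766.0 s.
From T = 2π√(a³/μ): a = (μ T²/4π²)^(1/3) = (398600 × 5766.0² / 4π²)^(1/3) = 6950 km.
Altitude h = a − R = 6950 − 6371 = 579 km.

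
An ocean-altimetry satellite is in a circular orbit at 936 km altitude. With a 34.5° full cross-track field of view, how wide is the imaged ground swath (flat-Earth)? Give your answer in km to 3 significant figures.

Half-angle = 34.5°/2 = 17.25°.
Swath width ≈ 2h·tan(θ/2) = 2 × 936 × tan(17.25°) = 581.3 km.

581 km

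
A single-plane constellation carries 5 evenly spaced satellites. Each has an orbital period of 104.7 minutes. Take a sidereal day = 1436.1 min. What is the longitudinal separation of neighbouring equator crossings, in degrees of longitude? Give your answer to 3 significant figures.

T = 104.7 min = 6282.0 s.
Single-satellite node shift = (6282.0/86166) × 360° = 26.25°.
With 5 satellites evenly phased, successive equator crossings are 26.25/5 = 5.249° apart.

5.25°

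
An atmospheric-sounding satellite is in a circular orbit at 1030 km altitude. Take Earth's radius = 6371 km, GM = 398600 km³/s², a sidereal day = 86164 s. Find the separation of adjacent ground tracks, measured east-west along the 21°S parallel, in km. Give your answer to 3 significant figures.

2750 km

Semi-major axis a = 6371 + 1030 = 7401 km. Period T = 2π√(a³/μ) = 2π√(7401³/398600) = 6336.5 s = 105.61 min.
Node shift per orbit = (6336.5/86164) × 360° = 26.47°.
Equatorial spacing = 26.47 × 111.2 km/° = 2944 km.
At 21° latitude, spacing = 2944 × cos(21°) = 2748 km.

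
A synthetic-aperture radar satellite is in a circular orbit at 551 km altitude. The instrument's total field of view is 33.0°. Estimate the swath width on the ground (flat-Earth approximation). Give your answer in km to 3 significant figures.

Half-angle = 33.0°/2 = 16.5°.
Swath width ≈ 2h·tan(θ/2) = 2 × 551 × tan(16.5°) = 326.4 km.

326 km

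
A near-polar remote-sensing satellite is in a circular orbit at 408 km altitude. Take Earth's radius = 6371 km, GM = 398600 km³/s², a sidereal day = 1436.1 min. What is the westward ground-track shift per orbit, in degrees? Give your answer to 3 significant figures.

Semi-major axis a = 6371 + 408 = 6779 km. Period T = 2π√(a³/μ) = 2π√(6779³/398600) = 5554.7 s = 92.58 min.
During one orbit Earth rotates (5554.7 / 86166) × 360° = 23.21°.

23.2°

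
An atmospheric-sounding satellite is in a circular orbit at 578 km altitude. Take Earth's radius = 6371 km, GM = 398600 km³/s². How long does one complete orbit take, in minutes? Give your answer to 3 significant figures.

Semi-major axis a = 6371 + 578 = 6949 km. Period T = 2π√(a³/μ) = 2π√(6949³/398600) = 5764.9 s = 96.08 min.

96.1 min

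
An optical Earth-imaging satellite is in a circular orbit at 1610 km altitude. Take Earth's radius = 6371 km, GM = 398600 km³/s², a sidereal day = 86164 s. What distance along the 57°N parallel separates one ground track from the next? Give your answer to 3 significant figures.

Semi-major axis a = 6371 + 1610 = 7981 km. Period T = 2π√(a³/μ) = 2π√(7981³/398600) = 7095.7 s = 118.26 min.
Node shift per orbit = (7095.7/86164) × 360° = 29.65°.
Equatorial spacing = 29.65 × 111.2 km/° = 3297 km.
At 57° latitude, spacing = 3297 × cos(57°) = 1795 km.

1800 km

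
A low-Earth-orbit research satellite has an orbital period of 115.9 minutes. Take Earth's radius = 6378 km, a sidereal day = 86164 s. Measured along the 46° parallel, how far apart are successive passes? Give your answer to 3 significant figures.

T = 115.9 min = 6954.0 s.
Node shift per orbit = (6954.0/86164) × 360° = 29.05°.
Equatorial spacing = 29.05 × 111.3 km/° = 3234 km.
At 46° latitude, spacing = 3234 × cos(46°) = 2247 km.

2250 km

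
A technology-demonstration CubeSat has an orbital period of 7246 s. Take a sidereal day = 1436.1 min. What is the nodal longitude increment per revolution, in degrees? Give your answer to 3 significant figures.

During one orbit Earth rotates (7246.0 / 86166) × 360° = 30.27°.

30.3°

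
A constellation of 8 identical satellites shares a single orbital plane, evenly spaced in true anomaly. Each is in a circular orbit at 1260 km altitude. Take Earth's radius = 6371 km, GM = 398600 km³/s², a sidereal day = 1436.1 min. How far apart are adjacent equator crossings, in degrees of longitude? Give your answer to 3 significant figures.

Semi-major axis a = 6371 + 1260 = 7631 km. Period T = 2π√(a³/μ) = 2π√(7631³/398600) = 6634.1 s = 110.57 min.
Single-satellite node shift = (6634.1/86166) × 360° = 27.72°.
With 8 satellites evenly phased, successive equator crossings are 27.72/8 = 3.465° apart.

3.46°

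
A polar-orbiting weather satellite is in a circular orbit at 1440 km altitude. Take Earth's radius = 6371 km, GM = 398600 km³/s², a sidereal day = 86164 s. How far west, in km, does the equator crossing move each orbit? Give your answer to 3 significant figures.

Semi-major axis a = 6371 + 1440 = 7811 km. Period T = 2π√(a³/μ) = 2π√(7811³/398600) = 6870.2 s = 114.50 min.
During one orbit Earth rotates (6870.2 / 86164) × 360° = 28.70°.
At the equator that is 28.70° × (2π·6371/360) km/° = 28.70 × 111.2 = 3192 km.

3190 km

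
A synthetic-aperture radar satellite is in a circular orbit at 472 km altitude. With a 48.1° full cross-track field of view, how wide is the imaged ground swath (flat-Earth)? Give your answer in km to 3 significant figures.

421 km

Half-angle = 48.1°/2 = 24.05°.
Swath width ≈ 2h·tan(θ/2) = 2 × 472 × tan(24.05°) = 421.3 km.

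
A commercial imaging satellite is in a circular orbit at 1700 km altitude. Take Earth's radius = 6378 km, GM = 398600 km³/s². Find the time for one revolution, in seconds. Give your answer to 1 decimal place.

Semi-major axis a = 6378 + 1700 = 8078 km. Period T = 2π√(a³/μ) = 2π√(8078³/398600) = 7225.5 s = 120.42 min.

7225.5 seconds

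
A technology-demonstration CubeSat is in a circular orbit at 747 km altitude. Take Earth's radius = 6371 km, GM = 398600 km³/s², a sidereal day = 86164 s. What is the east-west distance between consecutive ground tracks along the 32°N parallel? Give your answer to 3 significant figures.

Semi-major axis a = 6371 + 747 = 7118 km. Period T = 2π√(a³/μ) = 2π√(7118³/398600) = 5976.5 s = 99.61 min.
Node shift per orbit = (5976.5/86164) × 360° = 24.97°.
Equatorial spacing = 24.97 × 111.2 km/° = 2777 km.
At 32° latitude, spacing = 2777 × cos(32°) = 2355 km.

2350 km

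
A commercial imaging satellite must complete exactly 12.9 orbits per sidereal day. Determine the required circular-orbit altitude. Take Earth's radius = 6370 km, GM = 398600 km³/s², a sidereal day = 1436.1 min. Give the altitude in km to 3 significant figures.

Required period T = 86166 / 12.9 = 6679.5 s.
From T = 2π√(a³/μ): a = (μ T²/4π²)^(1/3) = (398600 × 6679.5² / 4π²)^(1/3) = 7666 km.
Altitude h = a − R = 7666 − 6370 = 1296 km.

1300 km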